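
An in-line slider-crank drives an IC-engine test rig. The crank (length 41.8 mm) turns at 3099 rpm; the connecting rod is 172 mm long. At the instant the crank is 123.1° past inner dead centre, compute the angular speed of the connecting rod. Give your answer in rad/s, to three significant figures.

44.0

ω = 324.5 rad/s (converted from 3099 rpm).
The rod makes angle φ with the slider axis where L sinφ = r sinθ; differentiating, L cosφ·φ̇ = r ω cosθ.
L cosφ = √(L² − r² sin²θ) = 0.1684 m.
|ω_rod| = r ω |cosθ| / √(L² − r² sin²θ) = 0.0418·324.5·0.54610/0.1684 = 43.991 rad/s.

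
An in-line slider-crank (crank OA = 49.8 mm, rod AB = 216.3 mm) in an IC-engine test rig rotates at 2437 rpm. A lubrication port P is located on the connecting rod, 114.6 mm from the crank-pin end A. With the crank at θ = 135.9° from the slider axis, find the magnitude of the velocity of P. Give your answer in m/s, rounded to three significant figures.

9.13

ω = 255.2 rad/s.  Crank-pin speed |V_A| = rω = 12.709 m/s, perpendicular to OA.
Rod angle: sinφ = −(r/L) sinθ ⇒ φ = -9.220°; ω_rod = −rω cosθ/√(L²−r²sin²θ) = +42.747 rad/s.
V_P = V_A + ω_rod × AP, with AP = 0.1146 m along the rod.
Components: V_Px = −rω sinθ − a·ω_rod·sinφ = -8.0595 m/s;  V_Py = rω cosθ + a·ω_rod·cosφ = -4.2912 m/s.
|V_P| = √(V_Px² + V_Py²) = 9.1307 m/s.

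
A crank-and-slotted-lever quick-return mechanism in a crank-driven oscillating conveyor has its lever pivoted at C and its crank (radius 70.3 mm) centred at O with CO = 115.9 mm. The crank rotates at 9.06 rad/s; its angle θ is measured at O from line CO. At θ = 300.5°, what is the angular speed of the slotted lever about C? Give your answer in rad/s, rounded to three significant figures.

ω = 9.06 rad/s
Crank pin A relative to C: A = (d + r cosθ, r sinθ); lever angle φ = atan2(r sinθ, d + r cosθ).
Differentiating tanφ: φ̇ = rω(d cosθ + r)/(d² + r² + 2dr cosθ).
d² + r² + 2dr cosθ = |CA|² = 0.0266455 m²;  d cosθ + r = +0.12912 m.
|ω_lever| = |0.0703·9.06·+0.12912| / 0.0266455 = 3.0865 rad/s.

3.09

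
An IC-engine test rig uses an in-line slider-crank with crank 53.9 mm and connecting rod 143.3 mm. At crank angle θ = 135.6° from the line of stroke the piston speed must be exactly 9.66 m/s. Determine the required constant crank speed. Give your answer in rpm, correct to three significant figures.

3390

For an in-line slider-crank, |v_piston| = rω|sinθ|·[1 + r cosθ/√(L² − r² sin²θ)].
With r = 0.0539 m, L = 0.1433 m, θ = 135.6°: the bracketed kinematic factor |dx/dθ| = 0.027207 m.
ω = v/|dx/dθ| = 9.66/0.027207 = 355.06 rad/s.
N = 60ω/(2π) = 3390.5 rpm.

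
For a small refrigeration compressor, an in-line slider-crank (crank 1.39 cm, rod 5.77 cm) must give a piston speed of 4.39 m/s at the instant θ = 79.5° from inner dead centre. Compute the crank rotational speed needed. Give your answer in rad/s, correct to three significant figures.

307

For an in-line slider-crank, |v_piston| = rω|sinθ|·[1 + r cosθ/√(L² − r² sin²θ)].
With r = 0.0139 m, L = 0.0577 m, θ = 79.5°: the bracketed kinematic factor |dx/dθ| = 0.014285 m.
ω = v/|dx/dθ| = 4.39/0.014285 = 307.32 rad/s.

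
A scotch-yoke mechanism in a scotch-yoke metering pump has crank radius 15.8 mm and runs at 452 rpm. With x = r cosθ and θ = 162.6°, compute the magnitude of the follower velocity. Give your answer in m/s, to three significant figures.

ω = 47.33 rad/s (from 452 rpm).
x = r cosθ ⇒ ẋ = −rω sinθ.
|v| = rω|sinθ| = 0.0158·47.33·|sin 162.6°| = 0.22364 m/s.

0.224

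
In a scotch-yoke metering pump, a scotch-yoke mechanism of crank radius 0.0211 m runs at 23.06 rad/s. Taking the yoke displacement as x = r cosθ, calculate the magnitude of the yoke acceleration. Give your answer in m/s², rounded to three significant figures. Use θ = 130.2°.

7.24

ω = 23.06 rad/s
x = r cosθ ⇒ ẍ = −rω² cosθ (ω constant).
|a| = rω²|cosθ| = 0.0211·(23.06)²·|cos 130.2°| = 7.2422 m/s².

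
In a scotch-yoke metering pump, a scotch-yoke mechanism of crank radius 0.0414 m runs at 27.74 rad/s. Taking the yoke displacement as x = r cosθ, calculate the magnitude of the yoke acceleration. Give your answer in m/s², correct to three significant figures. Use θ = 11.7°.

ω = 27.74 rad/s
x = r cosθ ⇒ ẍ = −rω² cosθ (ω constant).
|a| = rω²|cosθ| = 0.0414·(27.74)²·|cos 11.7°| = 31.196 m/s².

31.2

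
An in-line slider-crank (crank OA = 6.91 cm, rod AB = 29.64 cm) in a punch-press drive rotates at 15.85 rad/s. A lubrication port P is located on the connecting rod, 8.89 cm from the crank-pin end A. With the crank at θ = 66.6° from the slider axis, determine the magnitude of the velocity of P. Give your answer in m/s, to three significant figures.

1.08

ω = 15.85 rad/s.  Crank-pin speed |V_A| = rω = 1.0952 m/s, perpendicular to OA.
Rod angle: sinφ = −(r/L) sinθ ⇒ φ = -12.354°; ω_rod = −rω cosθ/√(L²−r²sin²θ) = -1.5023 rad/s.
V_P = V_A + ω_rod × AP, with AP = 0.0889 m along the rod.
Components: V_Px = −rω sinθ − a·ω_rod·sinφ = -1.0337 m/s;  V_Py = rω cosθ + a·ω_rod·cosφ = +0.30451 m/s.
|V_P| = √(V_Px² + V_Py²) = 1.0776 m/s.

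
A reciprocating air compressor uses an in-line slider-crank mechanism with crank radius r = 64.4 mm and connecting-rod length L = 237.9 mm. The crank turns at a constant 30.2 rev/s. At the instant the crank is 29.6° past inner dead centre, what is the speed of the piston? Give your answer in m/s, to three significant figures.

ω = 2π·30.2 = 189.8 rad/s
For an in-line slider-crank, x = r cosθ + √(L² − r² sin²θ), so v = −rω sinθ·[1 + r cosθ/√(L² − r² sin²θ)].
With r = 0.0644 m, L = 0.2379 m, θ = 29.6°: √(L² − r² sin²θ) = 0.23576 m.
v = −0.0644·189.8·0.49394·[1 + 0.0644·0.86949/0.23576] = -7.4696 m/s.
|v| = 7.4696 m/s.

7.47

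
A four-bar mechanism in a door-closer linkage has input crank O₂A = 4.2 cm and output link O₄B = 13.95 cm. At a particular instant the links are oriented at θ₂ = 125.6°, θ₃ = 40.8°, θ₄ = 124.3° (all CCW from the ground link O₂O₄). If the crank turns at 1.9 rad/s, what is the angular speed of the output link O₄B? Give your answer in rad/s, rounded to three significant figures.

0.573

ω₂ = 1.9 rad/s
Differentiating the loop-closure r₂e^{iθ₂}+r₃e^{iθ₃}=r₁+r₄e^{iθ₄} gives r₂ω₂e^{iθ₂}+r₃ω₃e^{iθ₃}=r₄ω₄e^{iθ₄}.
Eliminating the other unknown: ω₄ = r₂ω₂ sin(θ₂−θ₃) / [r₄ sin(θ₄−θ₃)].
Numerator sine = +0.99588; denominator sine = +0.99357.
Result = 0.042·1.9·(+0.99588) / (0.1395·(+0.99357)) = +0.57337 rad/s; magnitude 0.57337 rad/s.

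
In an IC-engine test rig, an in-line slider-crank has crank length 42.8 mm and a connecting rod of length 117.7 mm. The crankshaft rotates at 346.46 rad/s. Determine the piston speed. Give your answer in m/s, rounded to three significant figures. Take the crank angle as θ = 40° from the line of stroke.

ω = 346.5 rad/s
For an in-line slider-crank, x = r cosθ + √(L² − r² sin²θ), so v = −rω sinθ·[1 + r cosθ/√(L² − r² sin²θ)].
With r = 0.0428 m, L = 0.1177 m, θ = 40°: √(L² − r² sin²θ) = 0.11444 m.
v = −0.0428·346.5·0.64279·[1 + 0.0428·0.76604/0.11444] = -12.262 m/s.
|v| = 12.262 m/s.

12.3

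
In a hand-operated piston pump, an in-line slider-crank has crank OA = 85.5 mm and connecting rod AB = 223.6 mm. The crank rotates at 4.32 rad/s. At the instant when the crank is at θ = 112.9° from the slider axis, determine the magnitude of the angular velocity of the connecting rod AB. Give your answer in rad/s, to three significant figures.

0.687

ω = 4.32 rad/s
The rod makes angle φ with the slider axis where L sinφ = r sinθ; differentiating, L cosφ·φ̇ = r ω cosθ.
L cosφ = √(L² − r² sin²θ) = 0.20927 m.
|ω_rod| = r ω |cosθ| / √(L² − r² sin²θ) = 0.0855·4.32·0.38912/0.20927 = 0.6868 rad/s.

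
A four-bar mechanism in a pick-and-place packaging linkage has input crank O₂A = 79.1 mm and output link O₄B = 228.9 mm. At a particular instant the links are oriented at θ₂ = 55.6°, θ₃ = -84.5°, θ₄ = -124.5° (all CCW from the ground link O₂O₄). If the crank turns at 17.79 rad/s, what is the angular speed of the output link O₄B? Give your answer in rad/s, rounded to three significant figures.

6.13

ω₂ = 17.79 rad/s
Differentiating the loop-closure r₂e^{iθ₂}+r₃e^{iθ₃}=r₁+r₄e^{iθ₄} gives r₂ω₂e^{iθ₂}+r₃ω₃e^{iθ₃}=r₄ω₄e^{iθ₄}.
Eliminating the other unknown: ω₄ = r₂ω₂ sin(θ₂−θ₃) / [r₄ sin(θ₄−θ₃)].
Numerator sine = +0.64145; denominator sine = -0.64279.
Result = 0.0791·17.79·(+0.64145) / (0.2289·(-0.64279)) = -6.1348 rad/s; magnitude 6.1348 rad/s.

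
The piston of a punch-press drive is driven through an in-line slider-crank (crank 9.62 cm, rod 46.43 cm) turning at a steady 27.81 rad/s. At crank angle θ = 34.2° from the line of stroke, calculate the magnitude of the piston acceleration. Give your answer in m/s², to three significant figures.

ω = 27.81 rad/s
x(θ) = r cosθ + √(L² − r² sin²θ); with ω constant, a = ω²·d²x/dθ².
d²x/dθ² = −r cosθ − r²(cos2θ)/√u − r⁴ sin²2θ/(4u^{3/2}),  u = L² − r² sin²θ = 0.212651 m².
Substituting r = 0.0962 m, L = 0.4643 m, θ = 34.2°: d²x/dθ² = -0.087142 m.
a = ω²·d²x/dθ² = (27.81)²·(-0.087142) = -67.395 m/s²;  |a| = 67.395 m/s².

67.4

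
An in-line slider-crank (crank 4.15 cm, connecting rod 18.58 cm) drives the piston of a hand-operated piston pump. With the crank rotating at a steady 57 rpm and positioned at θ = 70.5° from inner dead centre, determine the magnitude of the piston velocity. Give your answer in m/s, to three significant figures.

0.251

ω = 2π·57/60 = 5.969 rad/s
For an in-line slider-crank, x = r cosθ + √(L² − r² sin²θ), so v = −rω sinθ·[1 + r cosθ/√(L² − r² sin²θ)].
With r = 0.0415 m, L = 0.1858 m, θ = 70.5°: √(L² − r² sin²θ) = 0.18164 m.
v = −0.0415·5.969·0.94264·[1 + 0.0415·0.33381/0.18164] = -0.25132 m/s.
|v| = 0.25132 m/s.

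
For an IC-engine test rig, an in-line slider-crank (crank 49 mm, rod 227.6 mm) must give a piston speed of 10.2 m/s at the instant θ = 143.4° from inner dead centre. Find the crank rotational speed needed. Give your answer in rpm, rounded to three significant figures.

4040

For an in-line slider-crank, |v_piston| = rω|sinθ|·[1 + r cosθ/√(L² − r² sin²θ)].
With r = 0.049 m, L = 0.2276 m, θ = 143.4°: the bracketed kinematic factor |dx/dθ| = 0.024123 m.
ω = v/|dx/dθ| = 10.2/0.024123 = 422.83 rad/s.
N = 60ω/(2π) = 4037.7 rpm.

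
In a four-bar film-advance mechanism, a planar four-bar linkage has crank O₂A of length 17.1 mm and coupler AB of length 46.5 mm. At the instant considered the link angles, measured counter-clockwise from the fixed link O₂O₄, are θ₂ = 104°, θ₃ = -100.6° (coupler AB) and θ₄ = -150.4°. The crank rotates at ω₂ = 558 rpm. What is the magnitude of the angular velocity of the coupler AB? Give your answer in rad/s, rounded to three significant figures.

ω₂ = 58.43 rad/s (from 558 rpm).
Differentiating the loop-closure r₂e^{iθ₂}+r₃e^{iθ₃}=r₁+r₄e^{iθ₄} gives r₂ω₂e^{iθ₂}+r₃ω₃e^{iθ₃}=r₄ω₄e^{iθ₄}.
Eliminating the other unknown: ω₃ = r₂ω₂ sin(θ₄−θ₂) / [r₃ sin(θ₃−θ₄)].
Numerator sine = +0.96316; denominator sine = +0.76380.
Result = 0.0171·58.43·(+0.96316) / (0.0465·(+0.76380)) = +27.097 rad/s; magnitude 27.097 rad/s.

27.1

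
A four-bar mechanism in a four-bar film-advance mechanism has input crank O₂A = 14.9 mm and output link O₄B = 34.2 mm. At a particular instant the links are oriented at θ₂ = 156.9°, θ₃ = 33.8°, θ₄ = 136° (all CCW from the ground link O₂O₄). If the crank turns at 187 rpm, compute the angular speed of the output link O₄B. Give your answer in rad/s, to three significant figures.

ω₂ = 19.58 rad/s (from 187 rpm).
Differentiating the loop-closure r₂e^{iθ₂}+r₃e^{iθ₃}=r₁+r₄e^{iθ₄} gives r₂ω₂e^{iθ₂}+r₃ω₃e^{iθ₃}=r₄ω₄e^{iθ₄}.
Eliminating the other unknown: ω₄ = r₂ω₂ sin(θ₂−θ₃) / [r₄ sin(θ₄−θ₃)].
Numerator sine = +0.83772; denominator sine = +0.97742.
Result = 0.0149·19.58·(+0.83772) / (0.0342·(+0.97742)) = +7.3122 rad/s; magnitude 7.3122 rad/s.

7.31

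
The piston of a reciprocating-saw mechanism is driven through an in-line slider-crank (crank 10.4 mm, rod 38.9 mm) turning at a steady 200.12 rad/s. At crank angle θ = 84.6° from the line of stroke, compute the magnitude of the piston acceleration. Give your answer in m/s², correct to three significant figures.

74.2

ω = 200.1 rad/s
x(θ) = r cosθ + √(L² − r² sin²θ); with ω constant, a = ω²·d²x/dθ².
d²x/dθ² = −r cosθ − r²(cos2θ)/√u − r⁴ sin²2θ/(4u^{3/2}),  u = L² − r² sin²θ = 0.00140601 m².
Substituting r = 0.0104 m, L = 0.0389 m, θ = 84.6°: d²x/dθ² = +0.0018527 m.
a = ω²·d²x/dθ² = (200.1)²·(+0.0018527) = +74.199 m/s²;  |a| = 74.199 m/s².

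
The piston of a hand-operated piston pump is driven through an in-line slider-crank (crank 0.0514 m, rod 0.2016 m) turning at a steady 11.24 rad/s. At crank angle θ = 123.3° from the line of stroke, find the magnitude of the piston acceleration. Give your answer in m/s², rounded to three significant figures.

ω = 11.24 rad/s
x(θ) = r cosθ + √(L² − r² sin²θ); with ω constant, a = ω²·d²x/dθ².
d²x/dθ² = −r cosθ − r²(cos2θ)/√u − r⁴ sin²2θ/(4u^{3/2}),  u = L² − r² sin²θ = 0.038797 m².
Substituting r = 0.0514 m, L = 0.2016 m, θ = 123.3°: d²x/dθ² = +0.033354 m.
a = ω²·d²x/dθ² = (11.24)²·(+0.033354) = +4.2139 m/s²;  |a| = 4.2139 m/s².

4.21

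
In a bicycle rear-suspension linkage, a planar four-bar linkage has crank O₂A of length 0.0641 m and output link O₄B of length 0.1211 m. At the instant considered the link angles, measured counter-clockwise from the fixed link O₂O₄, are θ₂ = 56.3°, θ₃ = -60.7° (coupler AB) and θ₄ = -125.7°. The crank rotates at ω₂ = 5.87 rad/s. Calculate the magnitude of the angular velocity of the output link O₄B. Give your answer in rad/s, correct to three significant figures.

3.05

ω₂ = 5.87 rad/s
Differentiating the loop-closure r₂e^{iθ₂}+r₃e^{iθ₃}=r₁+r₄e^{iθ₄} gives r₂ω₂e^{iθ₂}+r₃ω₃e^{iθ₃}=r₄ω₄e^{iθ₄}.
Eliminating the other unknown: ω₄ = r₂ω₂ sin(θ₂−θ₃) / [r₄ sin(θ₄−θ₃)].
Numerator sine = +0.89101; denominator sine = -0.90631.
Result = 0.0641·5.87·(+0.89101) / (0.1211·(-0.90631)) = -3.0546 rad/s; magnitude 3.0546 rad/s.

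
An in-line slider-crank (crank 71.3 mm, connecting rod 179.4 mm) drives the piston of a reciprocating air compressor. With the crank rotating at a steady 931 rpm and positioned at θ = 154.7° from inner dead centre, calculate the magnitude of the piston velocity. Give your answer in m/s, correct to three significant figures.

1.89

ω = 2π·931/60 = 97.49 rad/s
For an in-line slider-crank, x = r cosθ + √(L² − r² sin²θ), so v = −rω sinθ·[1 + r cosθ/√(L² − r² sin²θ)].
With r = 0.0713 m, L = 0.1794 m, θ = 154.7°: √(L² − r² sin²θ) = 0.17679 m.
v = −0.0713·97.49·0.42736·[1 + 0.0713·-0.90408/0.17679] = -1.8875 m/s.
|v| = 1.8875 m/s.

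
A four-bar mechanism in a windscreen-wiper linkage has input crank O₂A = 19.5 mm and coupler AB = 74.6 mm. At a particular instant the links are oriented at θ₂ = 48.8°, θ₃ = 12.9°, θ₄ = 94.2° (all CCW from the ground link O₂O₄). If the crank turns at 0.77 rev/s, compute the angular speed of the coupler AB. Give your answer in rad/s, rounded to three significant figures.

ω₂ = 4.838 rad/s (from 0.77 rev/s).
Differentiating the loop-closure r₂e^{iθ₂}+r₃e^{iθ₃}=r₁+r₄e^{iθ₄} gives r₂ω₂e^{iθ₂}+r₃ω₃e^{iθ₃}=r₄ω₄e^{iθ₄}.
Eliminating the other unknown: ω₃ = r₂ω₂ sin(θ₄−θ₂) / [r₃ sin(θ₃−θ₄)].
Numerator sine = +0.71203; denominator sine = -0.98849.
Result = 0.0195·4.838·(+0.71203) / (0.0746·(-0.98849)) = -0.91094 rad/s; magnitude 0.91094 rad/s.

0.911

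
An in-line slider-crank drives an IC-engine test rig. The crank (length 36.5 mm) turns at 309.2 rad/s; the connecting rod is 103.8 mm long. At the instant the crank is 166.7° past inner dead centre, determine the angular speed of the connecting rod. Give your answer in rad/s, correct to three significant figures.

106

ω = 309.2 rad/s
The rod makes angle φ with the slider axis where L sinφ = r sinθ; differentiating, L cosφ·φ̇ = r ω cosθ.
L cosφ = √(L² − r² sin²θ) = 0.10346 m.
|ω_rod| = r ω |cosθ| / √(L² − r² sin²θ) = 0.0365·309.2·0.97318/0.10346 = 106.16 rad/s.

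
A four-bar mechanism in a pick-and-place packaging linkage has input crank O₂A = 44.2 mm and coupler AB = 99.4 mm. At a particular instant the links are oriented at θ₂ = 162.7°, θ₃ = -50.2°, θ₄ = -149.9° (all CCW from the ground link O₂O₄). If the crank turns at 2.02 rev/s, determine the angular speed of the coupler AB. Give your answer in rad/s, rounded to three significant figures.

ω₂ = 12.69 rad/s (from 2.02 rev/s).
Differentiating the loop-closure r₂e^{iθ₂}+r₃e^{iθ₃}=r₁+r₄e^{iθ₄} gives r₂ω₂e^{iθ₂}+r₃ω₃e^{iθ₃}=r₄ω₄e^{iθ₄}.
Eliminating the other unknown: ω₃ = r₂ω₂ sin(θ₄−θ₂) / [r₃ sin(θ₃−θ₄)].
Numerator sine = +0.73610; denominator sine = +0.98570.
Result = 0.0442·12.69·(+0.73610) / (0.0994·(+0.98570)) = +4.2146 rad/s; magnitude 4.2146 rad/s.

4.21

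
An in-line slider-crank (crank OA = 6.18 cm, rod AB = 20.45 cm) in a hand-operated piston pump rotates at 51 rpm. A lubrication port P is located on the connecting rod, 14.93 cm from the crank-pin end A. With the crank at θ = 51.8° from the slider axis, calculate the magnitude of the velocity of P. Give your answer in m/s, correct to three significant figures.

0.301

ω = 5.341 rad/s.  Crank-pin speed |V_A| = rω = 0.33006 m/s, perpendicular to OA.
Rod angle: sinφ = −(r/L) sinθ ⇒ φ = -13.738°; ω_rod = −rω cosθ/√(L²−r²sin²θ) = -1.0275 rad/s.
V_P = V_A + ω_rod × AP, with AP = 0.1493 m along the rod.
Components: V_Px = −rω sinθ − a·ω_rod·sinφ = -0.29581 m/s;  V_Py = rω cosθ + a·ω_rod·cosφ = +0.055095 m/s.
|V_P| = √(V_Px² + V_Py²) = 0.30089 m/s.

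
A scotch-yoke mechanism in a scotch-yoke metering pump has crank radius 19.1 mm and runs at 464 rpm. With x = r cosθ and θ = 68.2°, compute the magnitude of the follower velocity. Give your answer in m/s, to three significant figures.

ω = 48.59 rad/s (from 464 rpm).
x = r cosθ ⇒ ẋ = −rω sinθ.
|v| = rω|sinθ| = 0.0191·48.59·|sin 68.2°| = 0.8617 m/s.

0.862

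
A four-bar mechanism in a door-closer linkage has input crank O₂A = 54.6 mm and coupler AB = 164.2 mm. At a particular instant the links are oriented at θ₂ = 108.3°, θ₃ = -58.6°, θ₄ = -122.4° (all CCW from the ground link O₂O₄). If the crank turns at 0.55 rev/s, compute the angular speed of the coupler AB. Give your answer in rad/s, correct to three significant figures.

ω₂ = 3.456 rad/s (from 0.55 rev/s).
Differentiating the loop-closure r₂e^{iθ₂}+r₃e^{iθ₃}=r₁+r₄e^{iθ₄} gives r₂ω₂e^{iθ₂}+r₃ω₃e^{iθ₃}=r₄ω₄e^{iθ₄}.
Eliminating the other unknown: ω₃ = r₂ω₂ sin(θ₄−θ₂) / [r₃ sin(θ₃−θ₄)].
Numerator sine = +0.77384; denominator sine = +0.89726.
Result = 0.0546·3.456·(+0.77384) / (0.1642·(+0.89726)) = +0.99105 rad/s; magnitude 0.99105 rad/s.

0.991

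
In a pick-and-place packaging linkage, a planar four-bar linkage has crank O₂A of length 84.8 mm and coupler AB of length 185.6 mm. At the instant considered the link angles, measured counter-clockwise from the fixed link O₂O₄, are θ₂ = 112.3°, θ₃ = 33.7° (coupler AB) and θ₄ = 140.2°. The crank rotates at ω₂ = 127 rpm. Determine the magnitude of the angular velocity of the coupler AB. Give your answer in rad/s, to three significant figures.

2.97

ω₂ = 13.3 rad/s (from 127 rpm).
Differentiating the loop-closure r₂e^{iθ₂}+r₃e^{iθ₃}=r₁+r₄e^{iθ₄} gives r₂ω₂e^{iθ₂}+r₃ω₃e^{iθ₃}=r₄ω₄e^{iθ₄}.
Eliminating the other unknown: ω₃ = r₂ω₂ sin(θ₄−θ₂) / [r₃ sin(θ₃−θ₄)].
Numerator sine = +0.46793; denominator sine = -0.95882.
Result = 0.0848·13.3·(+0.46793) / (0.1856·(-0.95882)) = -2.9655 rad/s; magnitude 2.9655 rad/s.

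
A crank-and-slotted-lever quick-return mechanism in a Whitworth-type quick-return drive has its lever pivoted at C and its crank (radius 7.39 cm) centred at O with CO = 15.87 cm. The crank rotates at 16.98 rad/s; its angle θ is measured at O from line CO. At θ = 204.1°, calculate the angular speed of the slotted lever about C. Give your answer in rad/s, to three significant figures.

9.64

ω = 16.98 rad/s
Crank pin A relative to C: A = (d + r cosθ, r sinθ); lever angle φ = atan2(r sinθ, d + r cosθ).
Differentiating tanφ: φ̇ = rω(d cosθ + r)/(d² + r² + 2dr cosθ).
d² + r² + 2dr cosθ = |CA|² = 0.00923559 m²;  d cosθ + r = -0.070967 m.
|ω_lever| = |0.0739·16.98·-0.070967| / 0.00923559 = 9.6421 rad/s.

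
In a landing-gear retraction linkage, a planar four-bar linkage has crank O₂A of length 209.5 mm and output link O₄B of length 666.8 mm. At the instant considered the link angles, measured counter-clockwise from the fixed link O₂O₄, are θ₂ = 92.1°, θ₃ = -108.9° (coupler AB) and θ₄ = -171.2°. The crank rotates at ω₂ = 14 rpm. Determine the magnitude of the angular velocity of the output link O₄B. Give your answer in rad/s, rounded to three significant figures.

ω₂ = 1.466 rad/s (from 14 rpm).
Differentiating the loop-closure r₂e^{iθ₂}+r₃e^{iθ₃}=r₁+r₄e^{iθ₄} gives r₂ω₂e^{iθ₂}+r₃ω₃e^{iθ₃}=r₄ω₄e^{iθ₄}.
Eliminating the other unknown: ω₄ = r₂ω₂ sin(θ₂−θ₃) / [r₄ sin(θ₄−θ₃)].
Numerator sine = -0.35837; denominator sine = -0.88539.
Result = 0.2095·1.466·(-0.35837) / (0.6668·(-0.88539)) = +0.18644 rad/s; magnitude 0.18644 rad/s.

0.186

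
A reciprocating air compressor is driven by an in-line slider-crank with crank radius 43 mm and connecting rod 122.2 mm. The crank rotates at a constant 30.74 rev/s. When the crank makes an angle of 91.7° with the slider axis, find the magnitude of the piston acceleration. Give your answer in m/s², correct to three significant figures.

649

ω = 2π·30.7 = 193.1 rad/s
x(θ) = r cosθ + √(L² − r² sin²θ); with ω constant, a = ω²·d²x/dθ².
d²x/dθ² = −r cosθ − r²(cos2θ)/√u − r⁴ sin²2θ/(4u^{3/2}),  u = L² − r² sin²θ = 0.0130855 m².
Substituting r = 0.043 m, L = 0.1222 m, θ = 91.7°: d²x/dθ² = +0.017409 m.
a = ω²·d²x/dθ² = (193.1)²·(+0.017409) = +649.44 m/s²;  |a| = 649.44 m/s².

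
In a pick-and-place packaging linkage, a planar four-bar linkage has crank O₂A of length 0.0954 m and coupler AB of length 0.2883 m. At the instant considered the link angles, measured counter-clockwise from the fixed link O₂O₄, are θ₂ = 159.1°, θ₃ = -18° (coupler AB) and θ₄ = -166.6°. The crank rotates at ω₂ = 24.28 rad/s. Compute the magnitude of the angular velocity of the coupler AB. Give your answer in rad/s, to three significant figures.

ω₂ = 24.28 rad/s
Differentiating the loop-closure r₂e^{iθ₂}+r₃e^{iθ₃}=r₁+r₄e^{iθ₄} gives r₂ω₂e^{iθ₂}+r₃ω₃e^{iθ₃}=r₄ω₄e^{iθ₄}.
Eliminating the other unknown: ω₃ = r₂ω₂ sin(θ₄−θ₂) / [r₃ sin(θ₃−θ₄)].
Numerator sine = +0.56353; denominator sine = +0.52101.
Result = 0.0954·24.28·(+0.56353) / (0.2883·(+0.52101)) = +8.69 rad/s; magnitude 8.69 rad/s.

8.69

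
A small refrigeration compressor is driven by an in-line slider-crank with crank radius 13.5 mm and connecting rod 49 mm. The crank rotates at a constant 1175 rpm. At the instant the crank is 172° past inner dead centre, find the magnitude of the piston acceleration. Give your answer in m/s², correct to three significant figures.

ω = 2π·1175/60 = 123 rad/s
x(θ) = r cosθ + √(L² − r² sin²θ); with ω constant, a = ω²·d²x/dθ².
d²x/dθ² = −r cosθ − r²(cos2θ)/√u − r⁴ sin²2θ/(4u^{3/2}),  u = L² − r² sin²θ = 0.00239747 m².
Substituting r = 0.0135 m, L = 0.049 m, θ = 172°: d²x/dθ² = +0.0097853 m.
a = ω²·d²x/dθ² = (123)²·(+0.0097853) = +148.15 m/s²;  |a| = 148.15 m/s².

148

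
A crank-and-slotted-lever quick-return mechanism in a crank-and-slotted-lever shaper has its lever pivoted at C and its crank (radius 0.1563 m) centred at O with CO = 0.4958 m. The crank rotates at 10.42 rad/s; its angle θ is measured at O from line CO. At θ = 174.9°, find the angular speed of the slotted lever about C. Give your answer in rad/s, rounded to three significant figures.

ω = 10.42 rad/s
Crank pin A relative to C: A = (d + r cosθ, r sinθ); lever angle φ = atan2(r sinθ, d + r cosθ).
Differentiating tanφ: φ̇ = rω(d cosθ + r)/(d² + r² + 2dr cosθ).
d² + r² + 2dr cosθ = |CA|² = 0.115874 m²;  d cosθ + r = -0.33754 m.
|ω_lever| = |0.1563·10.42·-0.33754| / 0.115874 = 4.7442 rad/s.

4.74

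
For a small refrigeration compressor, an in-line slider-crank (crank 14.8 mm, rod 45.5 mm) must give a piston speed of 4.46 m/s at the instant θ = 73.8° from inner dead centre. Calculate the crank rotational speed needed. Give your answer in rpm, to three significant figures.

For an in-line slider-crank, |v_piston| = rω|sinθ|·[1 + r cosθ/√(L² − r² sin²θ)].
With r = 0.0148 m, L = 0.0455 m, θ = 73.8°: the bracketed kinematic factor |dx/dθ| = 0.01557 m.
ω = v/|dx/dθ| = 4.46/0.01557 = 286.45 rad/s.
N = 60ω/(2π) = 2735.4 rpm.

2740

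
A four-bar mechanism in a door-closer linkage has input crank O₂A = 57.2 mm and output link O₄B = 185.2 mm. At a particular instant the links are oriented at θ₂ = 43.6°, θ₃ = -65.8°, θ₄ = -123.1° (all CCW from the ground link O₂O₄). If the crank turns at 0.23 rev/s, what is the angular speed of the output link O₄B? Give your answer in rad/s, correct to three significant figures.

0.500

ω₂ = 1.445 rad/s (from 0.23 rev/s).
Differentiating the loop-closure r₂e^{iθ₂}+r₃e^{iθ₃}=r₁+r₄e^{iθ₄} gives r₂ω₂e^{iθ₂}+r₃ω₃e^{iθ₃}=r₄ω₄e^{iθ₄}.
Eliminating the other unknown: ω₄ = r₂ω₂ sin(θ₂−θ₃) / [r₄ sin(θ₄−θ₃)].
Numerator sine = +0.94322; denominator sine = -0.84151.
Result = 0.0572·1.445·(+0.94322) / (0.1852·(-0.84151)) = -0.50028 rad/s; magnitude 0.50028 rad/s.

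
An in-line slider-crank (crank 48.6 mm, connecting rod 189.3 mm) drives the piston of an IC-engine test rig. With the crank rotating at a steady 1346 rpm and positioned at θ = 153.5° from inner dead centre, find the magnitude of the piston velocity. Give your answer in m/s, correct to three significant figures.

ω = 2π·1346/60 = 141 rad/s
For an in-line slider-crank, x = r cosθ + √(L² − r² sin²θ), so v = −rω sinθ·[1 + r cosθ/√(L² − r² sin²θ)].
With r = 0.0486 m, L = 0.1893 m, θ = 153.5°: √(L² − r² sin²θ) = 0.18805 m.
v = −0.0486·141·0.44620·[1 + 0.0486·-0.89493/0.18805] = -2.3497 m/s.
|v| = 2.3497 m/s.

2.35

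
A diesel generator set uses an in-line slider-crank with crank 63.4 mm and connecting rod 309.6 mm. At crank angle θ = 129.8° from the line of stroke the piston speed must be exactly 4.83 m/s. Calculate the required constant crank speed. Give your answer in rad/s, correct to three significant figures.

114

For an in-line slider-crank, |v_piston| = rω|sinθ|·[1 + r cosθ/√(L² − r² sin²θ)].
With r = 0.0634 m, L = 0.3096 m, θ = 129.8°: the bracketed kinematic factor |dx/dθ| = 0.042244 m.
ω = v/|dx/dθ| = 4.83/0.042244 = 114.34 rad/s.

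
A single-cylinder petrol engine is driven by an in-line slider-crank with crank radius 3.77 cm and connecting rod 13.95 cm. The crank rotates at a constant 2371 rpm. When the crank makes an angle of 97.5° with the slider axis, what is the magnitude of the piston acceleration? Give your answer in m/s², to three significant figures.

ω = 2π·2371/60 = 248.3 rad/s
x(θ) = r cosθ + √(L² − r² sin²θ); with ω constant, a = ω²·d²x/dθ².
d²x/dθ² = −r cosθ − r²(cos2θ)/√u − r⁴ sin²2θ/(4u^{3/2}),  u = L² − r² sin²θ = 0.0180632 m².
Substituting r = 0.0377 m, L = 0.1395 m, θ = 97.5°: d²x/dθ² = +0.015122 m.
a = ω²·d²x/dθ² = (248.3)²·(+0.015122) = +932.22 m/s²;  |a| = 932.22 m/s².

932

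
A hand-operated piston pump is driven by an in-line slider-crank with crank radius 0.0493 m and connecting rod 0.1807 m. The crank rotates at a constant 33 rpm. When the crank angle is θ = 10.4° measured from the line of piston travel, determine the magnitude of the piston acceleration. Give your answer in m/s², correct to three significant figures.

ω = 2π·33/60 = 3.456 rad/s
x(θ) = r cosθ + √(L² − r² sin²θ); with ω constant, a = ω²·d²x/dθ².
d²x/dθ² = −r cosθ − r²(cos2θ)/√u − r⁴ sin²2θ/(4u^{3/2}),  u = L² − r² sin²θ = 0.0325733 m².
Substituting r = 0.0493 m, L = 0.1807 m, θ = 10.4°: d²x/dθ² = -0.061111 m.
a = ω²·d²x/dθ² = (3.456)²·(-0.061111) = -0.7298 m/s²;  |a| = 0.7298 m/s².

0.730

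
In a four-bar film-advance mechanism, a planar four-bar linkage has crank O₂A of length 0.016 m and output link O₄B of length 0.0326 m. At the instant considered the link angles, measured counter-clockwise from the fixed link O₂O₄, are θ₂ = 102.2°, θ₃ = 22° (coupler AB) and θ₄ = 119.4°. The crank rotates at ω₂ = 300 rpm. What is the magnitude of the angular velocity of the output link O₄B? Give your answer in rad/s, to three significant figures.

ω₂ = 31.42 rad/s (from 300 rpm).
Differentiating the loop-closure r₂e^{iθ₂}+r₃e^{iθ₃}=r₁+r₄e^{iθ₄} gives r₂ω₂e^{iθ₂}+r₃ω₃e^{iθ₃}=r₄ω₄e^{iθ₄}.
Eliminating the other unknown: ω₄ = r₂ω₂ sin(θ₂−θ₃) / [r₄ sin(θ₄−θ₃)].
Numerator sine = +0.98541; denominator sine = +0.99167.
Result = 0.016·31.42·(+0.98541) / (0.0326·(+0.99167)) = +15.321 rad/s; magnitude 15.321 rad/s.

15.3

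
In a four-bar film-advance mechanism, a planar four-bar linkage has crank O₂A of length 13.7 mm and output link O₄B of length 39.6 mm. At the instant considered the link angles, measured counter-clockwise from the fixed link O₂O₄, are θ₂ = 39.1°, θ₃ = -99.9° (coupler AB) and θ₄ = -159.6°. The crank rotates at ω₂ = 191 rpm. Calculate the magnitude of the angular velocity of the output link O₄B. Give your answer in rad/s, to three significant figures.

5.26

ω₂ = 20 rad/s (from 191 rpm).
Differentiating the loop-closure r₂e^{iθ₂}+r₃e^{iθ₃}=r₁+r₄e^{iθ₄} gives r₂ω₂e^{iθ₂}+r₃ω₃e^{iθ₃}=r₄ω₄e^{iθ₄}.
Eliminating the other unknown: ω₄ = r₂ω₂ sin(θ₂−θ₃) / [r₄ sin(θ₄−θ₃)].
Numerator sine = +0.65606; denominator sine = -0.86340.
Result = 0.0137·20·(+0.65606) / (0.0396·(-0.86340)) = -5.258 rad/s; magnitude 5.258 rad/s.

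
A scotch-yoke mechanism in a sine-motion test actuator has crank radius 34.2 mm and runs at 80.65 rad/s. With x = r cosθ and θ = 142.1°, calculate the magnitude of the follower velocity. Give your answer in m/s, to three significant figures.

ω = 80.65 rad/s
x = r cosθ ⇒ ẋ = −rω sinθ.
|v| = rω|sinθ| = 0.0342·80.65·|sin 142.1°| = 1.6943 m/s.

1.69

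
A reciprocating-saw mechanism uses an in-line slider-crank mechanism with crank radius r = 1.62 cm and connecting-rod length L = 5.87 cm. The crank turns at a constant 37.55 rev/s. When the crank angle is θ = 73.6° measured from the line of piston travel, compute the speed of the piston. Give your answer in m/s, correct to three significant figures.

ω = 2π·37.5 = 235.9 rad/s
For an in-line slider-crank, x = r cosθ + √(L² − r² sin²θ), so v = −rω sinθ·[1 + r cosθ/√(L² − r² sin²θ)].
With r = 0.0162 m, L = 0.0587 m, θ = 73.6°: √(L² − r² sin²θ) = 0.056605 m.
v = −0.0162·235.9·0.95931·[1 + 0.0162·0.28234/0.056605] = -3.9629 m/s.
|v| = 3.9629 m/s.

3.96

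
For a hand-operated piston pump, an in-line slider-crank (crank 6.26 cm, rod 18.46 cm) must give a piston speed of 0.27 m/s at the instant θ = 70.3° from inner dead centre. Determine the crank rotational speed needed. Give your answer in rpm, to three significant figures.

39.0

For an in-line slider-crank, |v_piston| = rω|sinθ|·[1 + r cosθ/√(L² − r² sin²θ)].
With r = 0.0626 m, L = 0.1846 m, θ = 70.3°: the bracketed kinematic factor |dx/dθ| = 0.066045 m.
ω = v/|dx/dθ| = 0.27/0.066045 = 4.0881 rad/s.
N = 60ω/(2π) = 39.039 rpm.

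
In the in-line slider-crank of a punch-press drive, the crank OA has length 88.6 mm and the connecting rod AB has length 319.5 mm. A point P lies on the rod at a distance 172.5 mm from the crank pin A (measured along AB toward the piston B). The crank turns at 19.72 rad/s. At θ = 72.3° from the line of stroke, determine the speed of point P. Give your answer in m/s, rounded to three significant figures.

ω = 19.72 rad/s.  Crank-pin speed |V_A| = rω = 1.7472 m/s, perpendicular to OA.
Rod angle: sinφ = −(r/L) sinθ ⇒ φ = -15.318°; ω_rod = −rω cosθ/√(L²−r²sin²θ) = -1.7239 rad/s.
V_P = V_A + ω_rod × AP, with AP = 0.1725 m along the rod.
Components: V_Px = −rω sinθ − a·ω_rod·sinφ = -1.743 m/s;  V_Py = rω cosθ + a·ω_rod·cosφ = +0.2444 m/s.
|V_P| = √(V_Px² + V_Py²) = 1.7601 m/s.

1.76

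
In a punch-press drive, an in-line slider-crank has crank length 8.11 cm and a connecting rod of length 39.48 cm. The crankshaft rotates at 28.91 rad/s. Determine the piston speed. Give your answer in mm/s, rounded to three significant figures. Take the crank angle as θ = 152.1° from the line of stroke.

ω = 28.91 rad/s
For an in-line slider-crank, x = r cosθ + √(L² − r² sin²θ), so v = −rω sinθ·[1 + r cosθ/√(L² − r² sin²θ)].
With r = 0.0811 m, L = 0.3948 m, θ = 152.1°: √(L² − r² sin²θ) = 0.39297 m.
v = −0.0811·28.91·0.46793·[1 + 0.0811·-0.88377/0.39297] = -0.89701 m/s.
|v| = 0.89701 m/s = 897.01 mm/s.

897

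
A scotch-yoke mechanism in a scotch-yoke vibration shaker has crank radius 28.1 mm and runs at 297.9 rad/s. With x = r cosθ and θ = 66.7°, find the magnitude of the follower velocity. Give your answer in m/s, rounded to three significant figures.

7.69

ω = 297.9 rad/s
x = r cosθ ⇒ ẋ = −rω sinθ.
|v| = rω|sinθ| = 0.0281·297.9·|sin 66.7°| = 7.6883 m/s.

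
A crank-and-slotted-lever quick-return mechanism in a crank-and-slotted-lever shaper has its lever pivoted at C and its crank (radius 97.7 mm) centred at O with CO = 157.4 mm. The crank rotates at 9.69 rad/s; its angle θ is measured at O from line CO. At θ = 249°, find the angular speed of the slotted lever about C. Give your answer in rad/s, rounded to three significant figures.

ω = 9.69 rad/s
Crank pin A relative to C: A = (d + r cosθ, r sinθ); lever angle φ = atan2(r sinθ, d + r cosθ).
Differentiating tanφ: φ̇ = rω(d cosθ + r)/(d² + r² + 2dr cosθ).
d² + r² + 2dr cosθ = |CA|² = 0.0232981 m²;  d cosθ + r = +0.041293 m.
|ω_lever| = |0.0977·9.69·+0.041293| / 0.0232981 = 1.6779 rad/s.

1.68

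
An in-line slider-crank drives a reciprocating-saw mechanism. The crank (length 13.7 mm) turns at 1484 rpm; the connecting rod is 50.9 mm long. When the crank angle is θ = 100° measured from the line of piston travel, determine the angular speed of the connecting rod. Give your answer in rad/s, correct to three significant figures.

ω = 155.4 rad/s (converted from 1484 rpm).
The rod makes angle φ with the slider axis where L sinφ = r sinθ; differentiating, L cosφ·φ̇ = r ω cosθ.
L cosφ = √(L² − r² sin²θ) = 0.049079 m.
|ω_rod| = r ω |cosθ| / √(L² − r² sin²θ) = 0.0137·155.4·0.17365/0.049079 = 7.5328 rad/s.

7.53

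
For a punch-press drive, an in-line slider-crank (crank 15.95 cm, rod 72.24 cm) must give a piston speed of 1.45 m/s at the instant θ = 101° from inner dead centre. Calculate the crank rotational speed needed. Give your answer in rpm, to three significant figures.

For an in-line slider-crank, |v_piston| = rω|sinθ|·[1 + r cosθ/√(L² − r² sin²θ)].
With r = 0.1595 m, L = 0.7224 m, θ = 101°: the bracketed kinematic factor |dx/dθ| = 0.14981 m.
ω = v/|dx/dθ| = 1.45/0.14981 = 9.6787 rad/s.
N = 60ω/(2π) = 92.425 rpm.

92.4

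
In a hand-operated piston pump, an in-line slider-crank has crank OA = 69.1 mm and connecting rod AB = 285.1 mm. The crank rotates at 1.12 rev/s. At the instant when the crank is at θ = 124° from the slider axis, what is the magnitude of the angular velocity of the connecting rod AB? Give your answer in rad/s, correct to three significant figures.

ω = 7.037 rad/s (converted from 1.12 rev/s).
The rod makes angle φ with the slider axis where L sinφ = r sinθ; differentiating, L cosφ·φ̇ = r ω cosθ.
L cosφ = √(L² − r² sin²θ) = 0.27929 m.
|ω_rod| = r ω |cosθ| / √(L² − r² sin²θ) = 0.0691·7.037·0.55919/0.27929 = 0.97362 rad/s.

0.974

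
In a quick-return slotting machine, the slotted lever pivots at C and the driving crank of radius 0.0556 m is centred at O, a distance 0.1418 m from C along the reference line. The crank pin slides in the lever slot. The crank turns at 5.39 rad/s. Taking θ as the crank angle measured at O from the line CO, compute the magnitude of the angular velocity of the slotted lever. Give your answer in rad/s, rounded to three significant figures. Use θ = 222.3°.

1.28

ω = 5.39 rad/s
Crank pin A relative to C: A = (d + r cosθ, r sinθ); lever angle φ = atan2(r sinθ, d + r cosθ).
Differentiating tanφ: φ̇ = rω(d cosθ + r)/(d² + r² + 2dr cosθ).
d² + r² + 2dr cosθ = |CA|² = 0.011536 m²;  d cosθ + r = -0.04928 m.
|ω_lever| = |0.0556·5.39·-0.04928| / 0.011536 = 1.2802 rad/s.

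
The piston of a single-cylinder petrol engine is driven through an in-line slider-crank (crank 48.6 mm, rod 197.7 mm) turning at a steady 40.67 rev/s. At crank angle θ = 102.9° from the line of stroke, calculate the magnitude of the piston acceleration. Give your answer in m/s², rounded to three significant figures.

1430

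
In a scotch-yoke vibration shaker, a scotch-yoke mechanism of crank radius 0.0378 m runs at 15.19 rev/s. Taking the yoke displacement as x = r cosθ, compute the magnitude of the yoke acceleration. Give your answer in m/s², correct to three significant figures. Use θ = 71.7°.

108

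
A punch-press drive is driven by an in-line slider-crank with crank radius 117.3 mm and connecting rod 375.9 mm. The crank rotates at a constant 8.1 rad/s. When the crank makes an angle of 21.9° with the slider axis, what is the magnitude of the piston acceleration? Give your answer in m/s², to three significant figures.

ω = 8.1 rad/s
x(θ) = r cosθ + √(L² − r² sin²θ); with ω constant, a = ω²·d²x/dθ².
d²x/dθ² = −r cosθ − r²(cos2θ)/√u − r⁴ sin²2θ/(4u^{3/2}),  u = L² − r² sin²θ = 0.139387 m².
Substituting r = 0.1173 m, L = 0.3759 m, θ = 21.9°: d²x/dθ² = -0.13587 m.
a = ω²·d²x/dθ² = (8.1)²·(-0.13587) = -8.9145 m/s²;  |a| = 8.9145 m/s².

8.91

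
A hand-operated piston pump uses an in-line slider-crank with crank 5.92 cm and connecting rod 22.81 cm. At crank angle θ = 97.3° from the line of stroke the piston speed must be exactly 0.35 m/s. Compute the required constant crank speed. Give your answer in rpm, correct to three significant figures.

58.9

For an in-line slider-crank, |v_piston| = rω|sinθ|·[1 + r cosθ/√(L² − r² sin²θ)].
With r = 0.0592 m, L = 0.2281 m, θ = 97.3°: the bracketed kinematic factor |dx/dθ| = 0.056716 m.
ω = v/|dx/dθ| = 0.35/0.056716 = 6.1711 rad/s.
N = 60ω/(2π) = 58.929 rpm.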